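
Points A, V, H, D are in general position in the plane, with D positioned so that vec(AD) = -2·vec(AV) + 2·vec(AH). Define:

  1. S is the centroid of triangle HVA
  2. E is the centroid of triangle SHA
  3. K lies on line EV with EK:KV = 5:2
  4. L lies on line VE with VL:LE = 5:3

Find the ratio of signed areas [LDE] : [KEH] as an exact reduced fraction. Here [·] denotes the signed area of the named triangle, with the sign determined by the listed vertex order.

Assign A = (0, 0), V = (1, 0), H = (0, 1), D = (-2, 2) — the answer is frame-independent, so this choice is without loss of generality.
1. S is the centroid of triangle HVA ⇒ S = (1/3, 1/3)
2. E is the centroid of triangle SHA ⇒ E = (1/9, 4/9)
3. K lies on line EV with EK:KV = 5:2 ⇒ K = (47/63, 8/63)
4. L lies on line VE with VL:LE = 5:3 ⇒ L = (4/9, 5/18)
2·[LDE] = 1/6, 2·[KEH] = -20/63
[LDE]:[KEH] = 1/6:-20/63 = -21/40

[LDE]:[KEH] = -21/40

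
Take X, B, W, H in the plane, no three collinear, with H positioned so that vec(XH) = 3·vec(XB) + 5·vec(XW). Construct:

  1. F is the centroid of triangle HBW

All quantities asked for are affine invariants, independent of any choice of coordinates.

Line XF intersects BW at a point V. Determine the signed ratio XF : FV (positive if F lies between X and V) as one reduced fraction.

XF:FV = -10/7

Assign X = (0, 0), B = (1, 0), W = (0, 1), H = (3, 5) — the answer is frame-independent, so this choice is without loss of generality.
1. F is the centroid of triangle HBW ⇒ F = (4/3, 2)
line XF meets BW at V = (2/5, 3/5)
F = X + t·(V−X) with t = 10/3, so XF:FV = 10/3:-7/3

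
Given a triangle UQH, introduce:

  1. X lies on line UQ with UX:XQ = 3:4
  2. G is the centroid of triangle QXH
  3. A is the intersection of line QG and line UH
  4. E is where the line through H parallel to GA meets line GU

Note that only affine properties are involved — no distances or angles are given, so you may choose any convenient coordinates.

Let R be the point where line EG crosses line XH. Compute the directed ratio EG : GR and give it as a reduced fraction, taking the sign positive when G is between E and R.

EG:GR = 13/7

Set U = (0, 0), Q = (1, 0), H = (0, 1); any affine frame gives the same invariant.
1. X lies on line UQ with UX:XQ = 3:4 ⇒ X = (3/7, 0)
2. G is the centroid of triangle QXH ⇒ G = (10/21, 1/3)
3. A is the intersection of line QG and line UH ⇒ A = (0, 7/11)
4. E is where the line through H parallel to GA meets line GU ⇒ E = (110/147, 11/21)
line EG meets XH at R = (30/91, 3/13)
G = E + t·(R−E) with t = 13/20, so EG:GR = 13/20:7/20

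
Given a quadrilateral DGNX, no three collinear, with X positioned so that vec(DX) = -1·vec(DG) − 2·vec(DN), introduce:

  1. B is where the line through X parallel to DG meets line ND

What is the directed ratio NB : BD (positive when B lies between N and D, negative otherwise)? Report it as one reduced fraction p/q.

NB:BD = -3/2

Assign D = (0, 0), G = (1, 0), N = (0, 1), X = (-1, -2) — the answer is frame-independent, so this choice is without loss of generality.
1. B is where the line through X parallel to DG meets line ND ⇒ B = (0, -2)
B = N + t·(D−N) with t = 3, so NB:BD = t:(1−t) = 3:-2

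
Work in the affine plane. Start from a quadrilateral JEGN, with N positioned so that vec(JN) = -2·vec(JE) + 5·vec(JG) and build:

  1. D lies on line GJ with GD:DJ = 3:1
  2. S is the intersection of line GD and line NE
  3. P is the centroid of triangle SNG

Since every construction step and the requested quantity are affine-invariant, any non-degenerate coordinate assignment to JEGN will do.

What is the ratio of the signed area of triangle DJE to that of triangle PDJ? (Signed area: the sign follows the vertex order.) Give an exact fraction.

Set J = (0, 0), E = (1, 0), G = (0, 1), N = (-2, 5); any affine frame gives the same invariant.
1. D lies on line GJ with GD:DJ = 3:1 ⇒ D = (0, 1/4)
2. S is the intersection of line GD and line NE ⇒ S = (0, 5/3)
3. P is the centroid of triangle SNG ⇒ P = (-2/3, 23/9)
2·[DJE] = 1/4, 2·[PDJ] = -1/6
[DJE]:[PDJ] = 1/4:-1/6 = -3/2

[DJE]:[PDJ] = -3/2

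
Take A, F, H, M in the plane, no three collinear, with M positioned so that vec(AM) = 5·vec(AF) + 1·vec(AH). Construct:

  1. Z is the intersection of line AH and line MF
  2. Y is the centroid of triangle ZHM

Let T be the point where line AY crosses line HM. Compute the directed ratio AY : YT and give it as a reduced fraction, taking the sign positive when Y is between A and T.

AY:YT = 7/5

Work in coordinates with A = (0, 0), F = (1, 0), H = (0, 1), M = (5, 1).
1. Z is the intersection of line AH and line MF ⇒ Z = (0, -1/4)
2. Y is the centroid of triangle ZHM ⇒ Y = (5/3, 7/12)
line AY meets HM at T = (20/7, 1)
Y = A + t·(T−A) with t = 7/12, so AY:YT = 7/12:5/12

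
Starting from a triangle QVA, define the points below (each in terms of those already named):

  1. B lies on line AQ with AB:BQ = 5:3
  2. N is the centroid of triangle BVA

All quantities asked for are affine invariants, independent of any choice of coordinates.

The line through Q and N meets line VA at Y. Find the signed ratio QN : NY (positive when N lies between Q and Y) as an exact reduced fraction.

QN:NY = 19/5

Work in coordinates with Q = (0, 0), V = (1, 0), A = (0, 1).
1. B lies on line AQ with AB:BQ = 5:3 ⇒ B = (0, 3/8)
2. N is the centroid of triangle BVA ⇒ N = (1/3, 11/24)
line QN meets VA at Y = (8/19, 11/19)
N = Q + t·(Y−Q) with t = 19/24, so QN:NY = 19/24:5/24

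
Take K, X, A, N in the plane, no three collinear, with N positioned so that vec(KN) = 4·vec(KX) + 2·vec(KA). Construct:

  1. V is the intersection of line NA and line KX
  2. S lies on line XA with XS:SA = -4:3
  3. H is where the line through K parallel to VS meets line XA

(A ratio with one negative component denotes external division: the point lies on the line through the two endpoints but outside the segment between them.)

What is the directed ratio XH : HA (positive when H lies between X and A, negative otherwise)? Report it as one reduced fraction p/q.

XH:HA = 4

Choose coordinates K = (0, 0), X = (1, 0), A = (0, 1), N = (4, 2).
1. V is the intersection of line NA and line KX ⇒ V = (-4, 0)
2. S lies on line XA with XS:SA = -4:3 ⇒ S = (-3, 4)
3. H is where the line through K parallel to VS meets line XA ⇒ H = (1/5, 4/5)
H = X + t·(A−X) with t = 4/5, so XH:HA = t:(1−t) = 4/5:1/5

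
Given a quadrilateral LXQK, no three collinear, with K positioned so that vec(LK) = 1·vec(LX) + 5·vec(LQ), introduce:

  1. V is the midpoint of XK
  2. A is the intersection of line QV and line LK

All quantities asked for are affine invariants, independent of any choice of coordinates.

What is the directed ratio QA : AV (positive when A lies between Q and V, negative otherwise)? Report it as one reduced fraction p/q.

Set L = (0, 0), X = (1, 0), Q = (0, 1), K = (1, 5); any affine frame gives the same invariant.
1. V is the midpoint of XK ⇒ V = (1, 5/2)
2. A is the intersection of line QV and line LK ⇒ A = (2/7, 10/7)
A = Q + t·(V−Q) with t = 2/7, so QA:AV = t:(1−t) = 2/7:5/7

QA:AV = 2/5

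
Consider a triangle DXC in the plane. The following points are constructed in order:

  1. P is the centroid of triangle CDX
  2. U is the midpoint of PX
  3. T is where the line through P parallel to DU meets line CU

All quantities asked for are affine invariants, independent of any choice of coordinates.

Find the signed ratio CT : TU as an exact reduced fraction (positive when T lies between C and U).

Choose coordinates D = (0, 0), X = (1, 0), C = (0, 1).
1. P is the centroid of triangle CDX ⇒ P = (1/3, 1/3)
2. U is the midpoint of PX ⇒ U = (2/3, 1/6)
3. T is where the line through P parallel to DU meets line CU ⇒ T = (1/2, 3/8)
T = C + t·(U−C) with t = 3/4, so CT:TU = t:(1−t) = 3/4:1/4

CT:TU = 3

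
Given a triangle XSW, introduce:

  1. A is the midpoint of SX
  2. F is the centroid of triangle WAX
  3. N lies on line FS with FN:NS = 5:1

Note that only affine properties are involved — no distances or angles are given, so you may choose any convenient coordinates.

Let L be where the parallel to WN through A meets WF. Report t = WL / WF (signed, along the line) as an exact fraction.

t = 14/15

Set X = (0, 0), S = (1, 0), W = (0, 1); any affine frame gives the same invariant.
1. A is the midpoint of SX ⇒ A = (1/2, 0)
2. F is the centroid of triangle WAX ⇒ F = (1/6, 1/3)
3. N lies on line FS with FN:NS = 5:1 ⇒ N = (31/36, 1/18)
through A parallel to WN: direction (31/36, -17/18); meets WF at L = (7/45, 17/45)
L = W + t·(F−W) with t = 14/15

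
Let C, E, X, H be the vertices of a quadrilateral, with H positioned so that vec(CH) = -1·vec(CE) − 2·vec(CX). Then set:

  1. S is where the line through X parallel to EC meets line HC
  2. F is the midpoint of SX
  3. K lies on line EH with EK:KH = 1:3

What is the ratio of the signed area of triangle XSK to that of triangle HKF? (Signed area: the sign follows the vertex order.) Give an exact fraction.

[XSK]:[HKF] = -2/7

Choose coordinates C = (0, 0), E = (1, 0), X = (0, 1), H = (-1, -2).
1. S is where the line through X parallel to EC meets line HC ⇒ S = (1/2, 1)
2. F is the midpoint of SX ⇒ F = (1/4, 1)
3. K lies on line EH with EK:KH = 1:3 ⇒ K = (1/2, -1/2)
2·[XSK] = -3/4, 2·[HKF] = 21/8
[XSK]:[HKF] = -3/4:21/8 = -2/7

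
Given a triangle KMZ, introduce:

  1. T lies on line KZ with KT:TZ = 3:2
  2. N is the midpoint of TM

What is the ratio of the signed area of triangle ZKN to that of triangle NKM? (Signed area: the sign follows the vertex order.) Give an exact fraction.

Assign K = (0, 0), M = (1, 0), Z = (0, 1) — the answer is frame-independent, so this choice is without loss of generality.
1. T lies on line KZ with KT:TZ = 3:2 ⇒ T = (0, 3/5)
2. N is the midpoint of TM ⇒ N = (1/2, 3/10)
2·[ZKN] = 1/2, 2·[NKM] = 3/10
[ZKN]:[NKM] = 1/2:3/10 = 5/3

[ZKN]:[NKM] = 5/3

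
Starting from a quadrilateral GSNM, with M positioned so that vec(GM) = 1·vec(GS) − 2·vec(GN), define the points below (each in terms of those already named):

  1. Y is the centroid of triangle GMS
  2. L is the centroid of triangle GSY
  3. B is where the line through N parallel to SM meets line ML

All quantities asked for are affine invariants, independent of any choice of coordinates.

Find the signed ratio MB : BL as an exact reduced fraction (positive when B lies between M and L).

MB:BL = -9/5

Choose coordinates G = (0, 0), S = (1, 0), N = (0, 1), M = (1, -2).
1. Y is the centroid of triangle GMS ⇒ Y = (2/3, -2/3)
2. L is the centroid of triangle GSY ⇒ L = (5/9, -2/9)
3. B is where the line through N parallel to SM meets line ML ⇒ B = (0, 2)
B = M + t·(L−M) with t = 9/4, so MB:BL = t:(1−t) = 9/4:-5/4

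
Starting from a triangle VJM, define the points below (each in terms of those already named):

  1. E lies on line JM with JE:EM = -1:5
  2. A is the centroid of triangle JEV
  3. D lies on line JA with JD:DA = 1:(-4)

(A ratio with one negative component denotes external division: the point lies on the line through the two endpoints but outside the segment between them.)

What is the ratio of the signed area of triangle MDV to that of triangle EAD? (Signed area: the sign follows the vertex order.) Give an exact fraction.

[MDV]:[EAD] = 39/4

Work in coordinates with V = (0, 0), J = (1, 0), M = (0, 1).
1. E lies on line JM with JE:EM = -1:5 ⇒ E = (5/4, -1/4)
2. A is the centroid of triangle JEV ⇒ A = (3/4, -1/12)
3. D lies on line JA with JD:DA = 1:(-4) ⇒ D = (13/12, 1/36)
2·[MDV] = -13/12, 2·[EAD] = -1/9
[MDV]:[EAD] = -13/12:-1/9 = 39/4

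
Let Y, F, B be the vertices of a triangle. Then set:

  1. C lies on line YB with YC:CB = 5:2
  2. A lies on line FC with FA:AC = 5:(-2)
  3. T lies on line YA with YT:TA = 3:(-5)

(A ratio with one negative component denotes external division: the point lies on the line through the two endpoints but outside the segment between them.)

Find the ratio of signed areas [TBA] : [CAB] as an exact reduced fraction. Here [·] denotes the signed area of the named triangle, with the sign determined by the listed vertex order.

[TBA]:[CAB] = -35/4

Set Y = (0, 0), F = (1, 0), B = (0, 1); any affine frame gives the same invariant.
1. C lies on line YB with YC:CB = 5:2 ⇒ C = (0, 5/7)
2. A lies on line FC with FA:AC = 5:(-2) ⇒ A = (-2/3, 25/21)
3. T lies on line YA with YT:TA = 3:(-5) ⇒ T = (1, -25/14)
2·[TBA] = 5/3, 2·[CAB] = -4/21
[TBA]:[CAB] = 5/3:-4/21 = -35/4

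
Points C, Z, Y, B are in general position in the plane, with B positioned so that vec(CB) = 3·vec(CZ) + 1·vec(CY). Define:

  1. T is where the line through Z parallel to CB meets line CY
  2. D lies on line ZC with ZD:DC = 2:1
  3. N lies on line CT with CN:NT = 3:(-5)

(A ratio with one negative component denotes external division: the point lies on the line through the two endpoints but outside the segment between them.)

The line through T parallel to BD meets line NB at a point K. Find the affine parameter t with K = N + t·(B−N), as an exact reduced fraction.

t = 4/3

Work in coordinates with C = (0, 0), Z = (1, 0), Y = (0, 1), B = (3, 1).
1. T is where the line through Z parallel to CB meets line CY ⇒ T = (0, -1/3)
2. D lies on line ZC with ZD:DC = 2:1 ⇒ D = (1/3, 0)
3. N lies on line CT with CN:NT = 3:(-5) ⇒ N = (0, 1/2)
through T parallel to BD: direction (-8/3, -1); meets NB at K = (4, 7/6)
K = N + t·(B−N) with t = 4/3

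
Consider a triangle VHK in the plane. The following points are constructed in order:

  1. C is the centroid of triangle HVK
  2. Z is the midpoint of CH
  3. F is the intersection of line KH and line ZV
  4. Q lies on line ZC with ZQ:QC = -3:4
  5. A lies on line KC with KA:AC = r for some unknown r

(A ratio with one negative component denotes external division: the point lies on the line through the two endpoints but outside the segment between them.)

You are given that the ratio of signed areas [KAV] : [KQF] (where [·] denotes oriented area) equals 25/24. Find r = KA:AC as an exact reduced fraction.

Set V = (0, 0), H = (1, 0), K = (0, 1); any affine frame gives the same invariant.
1. C is the centroid of triangle HVK ⇒ C = (1/3, 1/3)
2. Z is the midpoint of CH ⇒ Z = (2/3, 1/6)
3. F is the intersection of line KH and line ZV ⇒ F = (4/5, 1/5)
4. Q lies on line ZC with ZQ:QC = -3:4 ⇒ Q = (5/3, -1/3)
5. With KA:AC = r, write λ = r/(r+1) so A = K + λ·(C−K); A is affine-linear in λ
Every point depending on A is an affine combination of A and λ-independent points, so each such coordinate is linear in λ; the λ² term in each signed area is a multiple of (C−K)×(C−K) = 0, so 2·[KAV] and 2·[KQF] are each linear in λ. Evaluating at λ=0 and λ=1:
  2·[KAV] = -1/3·λ,   2·[KQF] = -4/15
So [KAV]:[KQF] = (-1/3·λ) / (-4/15). Setting this equal to 25/24:
  -1/3·λ = 25/24·(-4/15)  ⇒  λ = 5/6
Then r = λ/(1−λ) = (5/6)/(1/6) = 5. Check: with r = 5, A = (5/18, 4/9) and [KAV]:[KQF] = 25/24 as required.

r = 5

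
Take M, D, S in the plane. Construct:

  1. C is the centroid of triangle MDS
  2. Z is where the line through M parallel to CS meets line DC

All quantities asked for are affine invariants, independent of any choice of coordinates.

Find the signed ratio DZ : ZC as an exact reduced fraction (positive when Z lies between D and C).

DZ:ZC = -2

Set M = (0, 0), D = (1, 0), S = (0, 1); any affine frame gives the same invariant.
1. C is the centroid of triangle MDS ⇒ C = (1/3, 1/3)
2. Z is where the line through M parallel to CS meets line DC ⇒ Z = (-1/3, 2/3)
Z = D + t·(C−D) with t = 2, so DZ:ZC = t:(1−t) = 2:-1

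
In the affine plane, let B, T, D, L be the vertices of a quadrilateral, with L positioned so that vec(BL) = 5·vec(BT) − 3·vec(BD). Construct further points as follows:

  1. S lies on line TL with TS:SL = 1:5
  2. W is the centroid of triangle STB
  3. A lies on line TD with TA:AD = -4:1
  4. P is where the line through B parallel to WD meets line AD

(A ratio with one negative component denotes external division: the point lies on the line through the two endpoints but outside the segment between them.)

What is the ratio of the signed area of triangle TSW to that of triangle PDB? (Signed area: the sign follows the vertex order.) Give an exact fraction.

[TSW]:[PDB] = 5/96

Assign B = (0, 0), T = (1, 0), D = (0, 1), L = (5, -3) — the answer is frame-independent, so this choice is without loss of generality.
1. S lies on line TL with TS:SL = 1:5 ⇒ S = (5/3, -1/2)
2. W is the centroid of triangle STB ⇒ W = (8/9, -1/6)
3. A lies on line TD with TA:AD = -4:1 ⇒ A = (-1/3, 4/3)
4. P is where the line through B parallel to WD meets line AD ⇒ P = (-16/5, 21/5)
2·[TSW] = -1/6, 2·[PDB] = -16/5
[TSW]:[PDB] = -1/6:-16/5 = 5/96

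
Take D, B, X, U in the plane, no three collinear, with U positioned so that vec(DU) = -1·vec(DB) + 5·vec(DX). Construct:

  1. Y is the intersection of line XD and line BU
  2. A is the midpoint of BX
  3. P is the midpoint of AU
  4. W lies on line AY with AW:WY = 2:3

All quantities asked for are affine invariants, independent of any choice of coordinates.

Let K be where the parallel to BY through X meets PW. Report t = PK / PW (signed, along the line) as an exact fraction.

t = 15

Set D = (0, 0), B = (1, 0), X = (0, 1), U = (-1, 5); any affine frame gives the same invariant.
1. Y is the intersection of line XD and line BU ⇒ Y = (0, 5/2)
2. A is the midpoint of BX ⇒ A = (1/2, 1/2)
3. P is the midpoint of AU ⇒ P = (-1/4, 11/4)
4. W lies on line AY with AW:WY = 2:3 ⇒ W = (3/10, 13/10)
through X parallel to BY: direction (-1, 5/2); meets PW at K = (8, -19)
K = P + t·(W−P) with t = 15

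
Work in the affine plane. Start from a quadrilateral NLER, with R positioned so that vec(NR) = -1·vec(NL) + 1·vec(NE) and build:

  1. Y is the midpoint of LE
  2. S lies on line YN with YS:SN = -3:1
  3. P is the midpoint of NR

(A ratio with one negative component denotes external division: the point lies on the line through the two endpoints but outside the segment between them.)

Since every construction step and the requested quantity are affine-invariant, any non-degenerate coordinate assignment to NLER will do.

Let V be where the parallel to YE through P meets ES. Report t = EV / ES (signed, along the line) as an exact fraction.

t = 2/3

Set N = (0, 0), L = (1, 0), E = (0, 1), R = (-1, 1); any affine frame gives the same invariant.
1. Y is the midpoint of LE ⇒ Y = (1/2, 1/2)
2. S lies on line YN with YS:SN = -3:1 ⇒ S = (-1/4, -1/4)
3. P is the midpoint of NR ⇒ P = (-1/2, 1/2)
through P parallel to YE: direction (-1/2, 1/2); meets ES at V = (-1/6, 1/6)
V = E + t·(S−E) with t = 2/3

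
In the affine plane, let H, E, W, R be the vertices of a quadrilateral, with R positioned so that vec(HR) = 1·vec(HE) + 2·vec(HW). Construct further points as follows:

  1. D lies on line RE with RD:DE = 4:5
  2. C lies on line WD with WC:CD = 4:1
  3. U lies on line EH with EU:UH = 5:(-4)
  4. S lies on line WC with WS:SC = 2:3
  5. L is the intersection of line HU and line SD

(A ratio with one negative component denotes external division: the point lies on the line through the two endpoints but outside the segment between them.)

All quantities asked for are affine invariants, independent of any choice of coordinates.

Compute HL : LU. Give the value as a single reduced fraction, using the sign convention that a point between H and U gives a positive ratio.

Assign H = (0, 0), E = (1, 0), W = (0, 1), R = (1, 2) — the answer is frame-independent, so this choice is without loss of generality.
1. D lies on line RE with RD:DE = 4:5 ⇒ D = (1, 10/9)
2. C lies on line WD with WC:CD = 4:1 ⇒ C = (4/5, 49/45)
3. U lies on line EH with EU:UH = 5:(-4) ⇒ U = (-4, 0)
4. S lies on line WC with WS:SC = 2:3 ⇒ S = (8/25, 233/225)
5. L is the intersection of line HU and line SD ⇒ L = (-9, 0)
L = H + t·(U−H) with t = 9/4, so HL:LU = t:(1−t) = 9/4:-5/4

HL:LU = -9/5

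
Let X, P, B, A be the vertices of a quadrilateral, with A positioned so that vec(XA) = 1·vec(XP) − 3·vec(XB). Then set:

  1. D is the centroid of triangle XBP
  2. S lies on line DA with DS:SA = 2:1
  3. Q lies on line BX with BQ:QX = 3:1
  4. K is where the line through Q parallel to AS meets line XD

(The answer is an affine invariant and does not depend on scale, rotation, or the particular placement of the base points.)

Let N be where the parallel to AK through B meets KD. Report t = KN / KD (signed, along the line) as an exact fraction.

t = 19/28

Choose coordinates X = (0, 0), P = (1, 0), B = (0, 1), A = (1, -3).
1. D is the centroid of triangle XBP ⇒ D = (1/3, 1/3)
2. S lies on line DA with DS:SA = 2:1 ⇒ S = (7/9, -17/9)
3. Q lies on line BX with BQ:QX = 3:1 ⇒ Q = (0, 1/4)
4. K is where the line through Q parallel to AS meets line XD ⇒ K = (1/24, 1/24)
through B parallel to AK: direction (-23/24, 73/24); meets KD at N = (23/96, 23/96)
N = K + t·(D−K) with t = 19/28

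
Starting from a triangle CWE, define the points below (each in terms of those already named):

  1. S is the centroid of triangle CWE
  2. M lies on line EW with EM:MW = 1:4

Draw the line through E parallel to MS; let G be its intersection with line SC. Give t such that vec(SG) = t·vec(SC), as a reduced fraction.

Choose coordinates C = (0, 0), W = (1, 0), E = (0, 1).
1. S is the centroid of triangle CWE ⇒ S = (1/3, 1/3)
2. M lies on line EW with EM:MW = 1:4 ⇒ M = (1/5, 4/5)
through E parallel to MS: direction (2/15, -7/15); meets SC at G = (2/9, 2/9)
G = S + t·(C−S) with t = 1/3

t = 1/3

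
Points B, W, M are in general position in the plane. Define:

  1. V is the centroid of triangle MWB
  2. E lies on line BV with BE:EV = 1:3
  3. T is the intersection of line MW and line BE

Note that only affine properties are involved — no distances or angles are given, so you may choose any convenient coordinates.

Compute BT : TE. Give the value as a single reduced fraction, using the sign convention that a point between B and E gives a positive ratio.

BT:TE = -6/5

Work in coordinates with B = (0, 0), W = (1, 0), M = (0, 1).
1. V is the centroid of triangle MWB ⇒ V = (1/3, 1/3)
2. E lies on line BV with BE:EV = 1:3 ⇒ E = (1/12, 1/12)
3. T is the intersection of line MW and line BE ⇒ T = (1/2, 1/2)
T = B + t·(E−B) with t = 6, so BT:TE = t:(1−t) = 6:-5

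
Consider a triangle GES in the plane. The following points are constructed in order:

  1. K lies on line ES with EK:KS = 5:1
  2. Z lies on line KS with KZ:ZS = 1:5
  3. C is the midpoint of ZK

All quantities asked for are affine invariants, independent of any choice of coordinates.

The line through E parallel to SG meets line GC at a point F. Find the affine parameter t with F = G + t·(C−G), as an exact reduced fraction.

Assign G = (0, 0), E = (1, 0), S = (0, 1) — the answer is frame-independent, so this choice is without loss of generality.
1. K lies on line ES with EK:KS = 5:1 ⇒ K = (1/6, 5/6)
2. Z lies on line KS with KZ:ZS = 1:5 ⇒ Z = (5/36, 31/36)
3. C is the midpoint of ZK ⇒ C = (11/72, 61/72)
through E parallel to SG: direction (0, -1); meets GC at F = (1, 61/11)
F = G + t·(C−G) with t = 72/11

t = 72/11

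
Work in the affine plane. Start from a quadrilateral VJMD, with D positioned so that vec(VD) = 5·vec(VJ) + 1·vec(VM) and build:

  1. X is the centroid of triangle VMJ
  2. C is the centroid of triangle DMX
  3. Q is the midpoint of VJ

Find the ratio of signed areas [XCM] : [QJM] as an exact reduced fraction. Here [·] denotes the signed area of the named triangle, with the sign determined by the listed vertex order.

[XCM]:[QJM] = 20/9

Assign V = (0, 0), J = (1, 0), M = (0, 1), D = (5, 1) — the answer is frame-independent, so this choice is without loss of generality.
1. X is the centroid of triangle VMJ ⇒ X = (1/3, 1/3)
2. C is the centroid of triangle DMX ⇒ C = (16/9, 7/9)
3. Q is the midpoint of VJ ⇒ Q = (1/2, 0)
2·[XCM] = 10/9, 2·[QJM] = 1/2
[XCM]:[QJM] = 10/9:1/2 = 20/9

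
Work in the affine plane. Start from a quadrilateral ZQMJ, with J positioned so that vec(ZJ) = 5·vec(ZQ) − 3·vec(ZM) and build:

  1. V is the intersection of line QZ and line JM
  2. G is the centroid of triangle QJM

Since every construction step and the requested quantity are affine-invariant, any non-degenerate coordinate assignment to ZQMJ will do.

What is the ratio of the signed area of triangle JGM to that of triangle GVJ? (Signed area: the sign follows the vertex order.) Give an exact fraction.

Assign Z = (0, 0), Q = (1, 0), M = (0, 1), J = (5, -3) — the answer is frame-independent, so this choice is without loss of generality.
1. V is the intersection of line QZ and line JM ⇒ V = (5/4, 0)
2. G is the centroid of triangle QJM ⇒ G = (2, -2/3)
2·[JGM] = -1/3, 2·[GVJ] = -1/4
[JGM]:[GVJ] = -1/3:-1/4 = 4/3

[JGM]:[GVJ] = 4/3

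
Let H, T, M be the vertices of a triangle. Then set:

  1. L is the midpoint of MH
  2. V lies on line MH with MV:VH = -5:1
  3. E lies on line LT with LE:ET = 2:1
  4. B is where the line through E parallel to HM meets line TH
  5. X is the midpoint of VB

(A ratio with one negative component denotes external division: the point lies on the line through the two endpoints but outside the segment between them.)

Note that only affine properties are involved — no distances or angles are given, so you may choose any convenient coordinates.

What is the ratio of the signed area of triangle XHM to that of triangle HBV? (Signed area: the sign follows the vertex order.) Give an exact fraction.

[XHM]:[HBV] = 2

Set H = (0, 0), T = (1, 0), M = (0, 1); any affine frame gives the same invariant.
1. L is the midpoint of MH ⇒ L = (0, 1/2)
2. V lies on line MH with MV:VH = -5:1 ⇒ V = (0, -1/4)
3. E lies on line LT with LE:ET = 2:1 ⇒ E = (2/3, 1/6)
4. B is where the line through E parallel to HM meets line TH ⇒ B = (2/3, 0)
5. X is the midpoint of VB ⇒ X = (1/3, -1/8)
2·[XHM] = -1/3, 2·[HBV] = -1/6
[XHM]:[HBV] = -1/3:-1/6 = 2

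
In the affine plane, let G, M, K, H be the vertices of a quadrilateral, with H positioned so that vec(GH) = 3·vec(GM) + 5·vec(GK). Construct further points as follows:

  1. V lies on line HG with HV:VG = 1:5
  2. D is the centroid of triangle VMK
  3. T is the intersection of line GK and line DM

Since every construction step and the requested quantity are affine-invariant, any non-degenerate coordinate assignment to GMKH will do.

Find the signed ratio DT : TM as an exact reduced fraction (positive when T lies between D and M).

Choose coordinates G = (0, 0), M = (1, 0), K = (0, 1), H = (3, 5).
1. V lies on line HG with HV:VG = 1:5 ⇒ V = (5/2, 25/6)
2. D is the centroid of triangle VMK ⇒ D = (7/6, 31/18)
3. T is the intersection of line GK and line DM ⇒ T = (0, -31/3)
T = D + t·(M−D) with t = 7, so DT:TM = t:(1−t) = 7:-6

DT:TM = -7/6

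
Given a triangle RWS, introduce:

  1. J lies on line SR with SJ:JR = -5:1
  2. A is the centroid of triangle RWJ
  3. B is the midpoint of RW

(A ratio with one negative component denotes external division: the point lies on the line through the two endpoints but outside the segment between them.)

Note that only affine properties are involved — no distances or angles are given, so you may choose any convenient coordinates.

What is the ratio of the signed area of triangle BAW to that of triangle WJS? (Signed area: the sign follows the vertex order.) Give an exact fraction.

[BAW]:[WJS] = -1/30

Work in coordinates with R = (0, 0), W = (1, 0), S = (0, 1).
1. J lies on line SR with SJ:JR = -5:1 ⇒ J = (0, -1/4)
2. A is the centroid of triangle RWJ ⇒ A = (1/3, -1/12)
3. B is the midpoint of RW ⇒ B = (1/2, 0)
2·[BAW] = 1/24, 2·[WJS] = -5/4
[BAW]:[WJS] = 1/24:-5/4 = -1/30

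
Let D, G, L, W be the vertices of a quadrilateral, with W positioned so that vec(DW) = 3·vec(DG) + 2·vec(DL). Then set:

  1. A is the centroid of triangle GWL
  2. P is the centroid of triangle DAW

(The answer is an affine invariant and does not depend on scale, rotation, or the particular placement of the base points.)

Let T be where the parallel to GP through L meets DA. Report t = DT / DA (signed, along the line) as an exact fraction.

Set D = (0, 0), G = (1, 0), L = (0, 1), W = (3, 2); any affine frame gives the same invariant.
1. A is the centroid of triangle GWL ⇒ A = (4/3, 1)
2. P is the centroid of triangle DAW ⇒ P = (13/9, 1)
through L parallel to GP: direction (4/9, 1); meets DA at T = (-2/3, -1/2)
T = D + t·(A−D) with t = -1/2

t = -1/2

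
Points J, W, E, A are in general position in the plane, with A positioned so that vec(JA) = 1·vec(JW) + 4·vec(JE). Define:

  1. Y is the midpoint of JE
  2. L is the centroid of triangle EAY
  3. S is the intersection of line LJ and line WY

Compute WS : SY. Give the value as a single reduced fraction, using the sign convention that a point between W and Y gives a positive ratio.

WS:SY = 11

Assign J = (0, 0), W = (1, 0), E = (0, 1), A = (1, 4) — the answer is frame-independent, so this choice is without loss of generality.
1. Y is the midpoint of JE ⇒ Y = (0, 1/2)
2. L is the centroid of triangle EAY ⇒ L = (1/3, 11/6)
3. S is the intersection of line LJ and line WY ⇒ S = (1/12, 11/24)
S = W + t·(Y−W) with t = 11/12, so WS:SY = t:(1−t) = 11/12:1/12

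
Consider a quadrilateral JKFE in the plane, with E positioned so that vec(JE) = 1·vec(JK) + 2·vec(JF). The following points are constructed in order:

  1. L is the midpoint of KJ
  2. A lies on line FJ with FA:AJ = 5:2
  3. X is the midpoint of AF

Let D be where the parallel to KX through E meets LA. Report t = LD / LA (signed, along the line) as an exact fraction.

t = -65

Work in coordinates with J = (0, 0), K = (1, 0), F = (0, 1), E = (1, 2).
1. L is the midpoint of KJ ⇒ L = (1/2, 0)
2. A lies on line FJ with FA:AJ = 5:2 ⇒ A = (0, 2/7)
3. X is the midpoint of AF ⇒ X = (0, 9/14)
through E parallel to KX: direction (-1, 9/14); meets LA at D = (33, -130/7)
D = L + t·(A−L) with t = -65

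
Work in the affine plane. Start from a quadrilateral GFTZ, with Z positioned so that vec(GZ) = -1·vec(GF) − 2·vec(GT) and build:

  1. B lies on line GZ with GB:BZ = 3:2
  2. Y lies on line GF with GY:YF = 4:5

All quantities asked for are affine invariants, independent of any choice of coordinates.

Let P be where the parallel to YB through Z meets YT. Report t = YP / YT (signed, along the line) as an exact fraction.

Assign G = (0, 0), F = (1, 0), T = (0, 1), Z = (-1, -2) — the answer is frame-independent, so this choice is without loss of generality.
1. B lies on line GZ with GB:BZ = 3:2 ⇒ B = (-3/5, -6/5)
2. Y lies on line GF with GY:YF = 4:5 ⇒ Y = (4/9, 0)
through Z parallel to YB: direction (-47/45, -6/5); meets YT at P = (116/213, -16/71)
P = Y + t·(T−Y) with t = -16/71

t = -16/71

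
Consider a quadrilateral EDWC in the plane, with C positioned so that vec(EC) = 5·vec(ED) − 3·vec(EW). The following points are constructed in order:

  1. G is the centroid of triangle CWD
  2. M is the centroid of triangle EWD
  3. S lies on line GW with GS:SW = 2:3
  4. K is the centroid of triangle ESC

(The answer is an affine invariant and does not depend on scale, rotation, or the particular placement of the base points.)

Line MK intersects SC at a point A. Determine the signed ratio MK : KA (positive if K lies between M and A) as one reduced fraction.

MK:KA = 1/9

Set E = (0, 0), D = (1, 0), W = (0, 1), C = (5, -3); any affine frame gives the same invariant.
1. G is the centroid of triangle CWD ⇒ G = (2, -2/3)
2. M is the centroid of triangle EWD ⇒ M = (1/3, 1/3)
3. S lies on line GW with GS:SW = 2:3 ⇒ S = (6/5, 0)
4. K is the centroid of triangle ESC ⇒ K = (31/15, -1)
line MK meets SC at A = (53/3, -13)
K = M + t·(A−M) with t = 1/10, so MK:KA = 1/10:9/10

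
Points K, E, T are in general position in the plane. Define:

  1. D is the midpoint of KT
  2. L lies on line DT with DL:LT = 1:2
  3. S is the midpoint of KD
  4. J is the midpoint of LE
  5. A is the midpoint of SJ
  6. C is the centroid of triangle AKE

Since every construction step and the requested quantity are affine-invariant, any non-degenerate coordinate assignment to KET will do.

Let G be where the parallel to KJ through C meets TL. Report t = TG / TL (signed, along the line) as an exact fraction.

Set K = (0, 0), E = (1, 0), T = (0, 1); any affine frame gives the same invariant.
1. D is the midpoint of KT ⇒ D = (0, 1/2)
2. L lies on line DT with DL:LT = 1:2 ⇒ L = (0, 2/3)
3. S is the midpoint of KD ⇒ S = (0, 1/4)
4. J is the midpoint of LE ⇒ J = (1/2, 1/3)
5. A is the midpoint of SJ ⇒ A = (1/4, 7/24)
6. C is the centroid of triangle AKE ⇒ C = (5/12, 7/72)
through C parallel to KJ: direction (1/2, 1/3); meets TL at G = (0, -13/72)
G = T + t·(L−T) with t = 85/24

t = 85/24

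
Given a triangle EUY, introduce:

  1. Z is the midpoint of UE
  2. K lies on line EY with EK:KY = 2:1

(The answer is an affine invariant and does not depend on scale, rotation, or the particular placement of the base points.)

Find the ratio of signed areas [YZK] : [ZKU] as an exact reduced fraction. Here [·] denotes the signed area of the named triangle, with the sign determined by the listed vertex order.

Set E = (0, 0), U = (1, 0), Y = (0, 1); any affine frame gives the same invariant.
1. Z is the midpoint of UE ⇒ Z = (1/2, 0)
2. K lies on line EY with EK:KY = 2:1 ⇒ K = (0, 2/3)
2·[YZK] = -1/6, 2·[ZKU] = -1/3
[YZK]:[ZKU] = -1/6:-1/3 = 1/2

[YZK]:[ZKU] = 1/2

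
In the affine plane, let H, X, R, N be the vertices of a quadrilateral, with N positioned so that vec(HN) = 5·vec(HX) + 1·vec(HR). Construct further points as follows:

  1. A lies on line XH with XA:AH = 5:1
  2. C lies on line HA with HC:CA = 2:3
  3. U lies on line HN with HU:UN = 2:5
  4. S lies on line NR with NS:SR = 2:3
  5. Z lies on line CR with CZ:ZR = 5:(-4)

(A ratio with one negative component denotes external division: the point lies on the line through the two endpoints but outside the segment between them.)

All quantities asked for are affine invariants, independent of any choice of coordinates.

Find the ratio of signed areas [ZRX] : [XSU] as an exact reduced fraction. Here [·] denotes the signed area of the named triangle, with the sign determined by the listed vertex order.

[ZRX]:[XSU] = 392/15

Choose coordinates H = (0, 0), X = (1, 0), R = (0, 1), N = (5, 1).
1. A lies on line XH with XA:AH = 5:1 ⇒ A = (1/6, 0)
2. C lies on line HA with HC:CA = 2:3 ⇒ C = (1/15, 0)
3. U lies on line HN with HU:UN = 2:5 ⇒ U = (10/7, 2/7)
4. S lies on line NR with NS:SR = 2:3 ⇒ S = (3, 1)
5. Z lies on line CR with CZ:ZR = 5:(-4) ⇒ Z = (-4/15, 5)
2·[ZRX] = 56/15, 2·[XSU] = 1/7
[ZRX]:[XSU] = 56/15:1/7 = 392/15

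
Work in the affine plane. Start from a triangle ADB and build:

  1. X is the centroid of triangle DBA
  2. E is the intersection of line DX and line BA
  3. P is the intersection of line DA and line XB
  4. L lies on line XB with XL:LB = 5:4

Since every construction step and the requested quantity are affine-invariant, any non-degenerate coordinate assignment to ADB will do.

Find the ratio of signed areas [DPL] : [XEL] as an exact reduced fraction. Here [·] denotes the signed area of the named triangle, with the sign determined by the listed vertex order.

[DPL]:[XEL] = 19/5

Assign A = (0, 0), D = (1, 0), B = (0, 1) — the answer is frame-independent, so this choice is without loss of generality.
1. X is the centroid of triangle DBA ⇒ X = (1/3, 1/3)
2. E is the intersection of line DX and line BA ⇒ E = (0, 1/2)
3. P is the intersection of line DA and line XB ⇒ P = (1/2, 0)
4. L lies on line XB with XL:LB = 5:4 ⇒ L = (4/27, 19/27)
2·[DPL] = -19/54, 2·[XEL] = -5/54
[DPL]:[XEL] = -19/54:-5/54 = 19/5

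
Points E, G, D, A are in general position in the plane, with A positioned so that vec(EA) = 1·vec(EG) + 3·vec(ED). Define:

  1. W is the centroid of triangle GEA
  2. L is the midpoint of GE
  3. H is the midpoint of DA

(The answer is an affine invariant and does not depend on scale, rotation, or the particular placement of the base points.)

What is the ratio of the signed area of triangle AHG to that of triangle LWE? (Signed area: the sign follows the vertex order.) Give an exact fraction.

[AHG]:[LWE] = 3

Work in coordinates with E = (0, 0), G = (1, 0), D = (0, 1), A = (1, 3).
1. W is the centroid of triangle GEA ⇒ W = (2/3, 1)
2. L is the midpoint of GE ⇒ L = (1/2, 0)
3. H is the midpoint of DA ⇒ H = (1/2, 2)
2·[AHG] = 3/2, 2·[LWE] = 1/2
[AHG]:[LWE] = 3/2:1/2 = 3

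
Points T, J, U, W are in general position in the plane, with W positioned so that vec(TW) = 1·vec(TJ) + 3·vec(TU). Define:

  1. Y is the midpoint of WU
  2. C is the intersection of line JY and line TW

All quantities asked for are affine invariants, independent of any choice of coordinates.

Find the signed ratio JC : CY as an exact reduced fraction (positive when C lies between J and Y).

Set T = (0, 0), J = (1, 0), U = (0, 1), W = (1, 3); any affine frame gives the same invariant.
1. Y is the midpoint of WU ⇒ Y = (1/2, 2)
2. C is the intersection of line JY and line TW ⇒ C = (4/7, 12/7)
C = J + t·(Y−J) with t = 6/7, so JC:CY = t:(1−t) = 6/7:1/7

JC:CY = 6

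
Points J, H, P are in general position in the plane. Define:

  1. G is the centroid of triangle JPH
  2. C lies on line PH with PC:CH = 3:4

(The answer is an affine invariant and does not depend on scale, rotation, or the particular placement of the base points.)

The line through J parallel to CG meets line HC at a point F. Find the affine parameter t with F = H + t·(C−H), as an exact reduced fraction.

Choose coordinates J = (0, 0), H = (1, 0), P = (0, 1).
1. G is the centroid of triangle JPH ⇒ G = (1/3, 1/3)
2. C lies on line PH with PC:CH = 3:4 ⇒ C = (3/7, 4/7)
through J parallel to CG: direction (-2/21, -5/21); meets HC at F = (2/7, 5/7)
F = H + t·(C−H) with t = 5/4

t = 5/4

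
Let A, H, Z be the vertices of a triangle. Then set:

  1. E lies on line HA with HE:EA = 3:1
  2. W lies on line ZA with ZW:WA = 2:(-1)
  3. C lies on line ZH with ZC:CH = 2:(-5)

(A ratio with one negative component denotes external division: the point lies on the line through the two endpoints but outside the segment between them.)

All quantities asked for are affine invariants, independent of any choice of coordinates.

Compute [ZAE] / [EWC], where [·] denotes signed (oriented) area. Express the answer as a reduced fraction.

[ZAE]:[EWC] = -3/16

Assign A = (0, 0), H = (1, 0), Z = (0, 1) — the answer is frame-independent, so this choice is without loss of generality.
1. E lies on line HA with HE:EA = 3:1 ⇒ E = (1/4, 0)
2. W lies on line ZA with ZW:WA = 2:(-1) ⇒ W = (0, -1)
3. C lies on line ZH with ZC:CH = 2:(-5) ⇒ C = (-2/3, 5/3)
2·[ZAE] = 1/4, 2·[EWC] = -4/3
[ZAE]:[EWC] = 1/4:-4/3 = -3/16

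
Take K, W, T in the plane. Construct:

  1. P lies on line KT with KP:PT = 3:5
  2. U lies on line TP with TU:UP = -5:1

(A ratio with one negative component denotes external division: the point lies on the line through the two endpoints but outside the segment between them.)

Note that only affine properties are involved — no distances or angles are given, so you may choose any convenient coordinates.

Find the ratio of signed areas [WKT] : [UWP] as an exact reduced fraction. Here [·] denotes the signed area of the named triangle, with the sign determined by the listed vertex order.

[WKT]:[UWP] = -32/5

Set K = (0, 0), W = (1, 0), T = (0, 1); any affine frame gives the same invariant.
1. P lies on line KT with KP:PT = 3:5 ⇒ P = (0, 3/8)
2. U lies on line TP with TU:UP = -5:1 ⇒ U = (0, 7/32)
2·[WKT] = -1, 2·[UWP] = 5/32
[WKT]:[UWP] = -1:5/32 = -32/5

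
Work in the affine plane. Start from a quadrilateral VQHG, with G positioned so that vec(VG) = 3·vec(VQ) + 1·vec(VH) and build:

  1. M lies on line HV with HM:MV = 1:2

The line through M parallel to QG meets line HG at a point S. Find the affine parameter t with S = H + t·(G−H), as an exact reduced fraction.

t = 2/9

Choose coordinates V = (0, 0), Q = (1, 0), H = (0, 1), G = (3, 1).
1. M lies on line HV with HM:MV = 1:2 ⇒ M = (0, 2/3)
through M parallel to QG: direction (2, 1); meets HG at S = (2/3, 1)
S = H + t·(G−H) with t = 2/9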